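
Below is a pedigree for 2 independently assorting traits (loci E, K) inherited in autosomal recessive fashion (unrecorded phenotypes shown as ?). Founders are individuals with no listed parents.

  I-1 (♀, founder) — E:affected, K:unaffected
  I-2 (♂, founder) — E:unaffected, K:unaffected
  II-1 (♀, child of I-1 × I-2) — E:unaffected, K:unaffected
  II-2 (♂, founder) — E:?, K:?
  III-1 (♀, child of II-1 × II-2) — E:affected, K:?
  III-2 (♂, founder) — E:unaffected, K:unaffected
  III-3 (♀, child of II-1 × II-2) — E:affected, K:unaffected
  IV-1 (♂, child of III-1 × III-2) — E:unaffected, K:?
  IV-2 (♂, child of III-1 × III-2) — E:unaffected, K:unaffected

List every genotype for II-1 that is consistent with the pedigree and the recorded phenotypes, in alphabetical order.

II-1 ∈ {Ee KK, Ee Kk}

E/I-1 aff ·: ee
E/I-2 un ·: EE|Ee
E/II-1 un I-1×I-2: Ee
E/II-2 ? ·: Ee|ee
E/III-1 aff II-1×II-2: ee
E/III-2 un ·: EE|Ee
E/III-3 aff II-1×II-2: ee
E/IV-1 un III-1×III-2: Ee
E/IV-2 un III-1×III-2: Ee
⇒ E over [I-1,I-2,II-1,II-2,III-1,III-2,III-3,IV-1,IV-2]: 8 consistent
K/I-1 un ·: KK|Kk
K/I-2 un ·: KK|Kk
K/II-1 un I-1×I-2: KK|Kk
K/II-2 ? ·: KK|Kk|kk
K/III-1 ? II-1×II-2: KK|Kk|kk
K/III-2 un ·: KK|Kk
K/III-3 un II-1×II-2: KK|Kk
K/IV-1 ? III-1×III-2: KK|Kk|kk
K/IV-2 un III-1×III-2: KK|Kk
⇒ K over [I-1,I-2,II-1,II-2,III-1,III-2,III-3,IV-1,IV-2]: 417 consistent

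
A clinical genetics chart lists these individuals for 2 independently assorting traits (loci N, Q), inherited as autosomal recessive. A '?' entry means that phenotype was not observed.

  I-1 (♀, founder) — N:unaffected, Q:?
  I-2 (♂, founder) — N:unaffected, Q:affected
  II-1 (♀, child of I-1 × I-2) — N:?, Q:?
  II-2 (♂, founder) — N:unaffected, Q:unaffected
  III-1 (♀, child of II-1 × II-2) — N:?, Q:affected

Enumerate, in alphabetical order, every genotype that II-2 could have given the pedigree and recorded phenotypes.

N/I-1 un ·: NN|Nn
N/I-2 un ·: NN|Nn
N/II-1 ? I-1×I-2: NN|Nn|nn
N/II-2 un ·: NN|Nn
N/III-1 ? II-1×II-2: NN|Nn|nn
⇒ N over [I-1,I-2,II-1,II-2,III-1]: 30 consistent
Q/I-1 ? ·: QQ|Qq|qq
Q/I-2 aff ·: qq
Q/II-1 ? I-1×I-2: Qq|qq
Q/II-2 un ·: Qq
Q/III-1 aff II-1×II-2: qq
⇒ Q over [I-1,I-2,II-1,II-2,III-1]: 4 consistent

II-2 ∈ {NN Qq, Nn Qq}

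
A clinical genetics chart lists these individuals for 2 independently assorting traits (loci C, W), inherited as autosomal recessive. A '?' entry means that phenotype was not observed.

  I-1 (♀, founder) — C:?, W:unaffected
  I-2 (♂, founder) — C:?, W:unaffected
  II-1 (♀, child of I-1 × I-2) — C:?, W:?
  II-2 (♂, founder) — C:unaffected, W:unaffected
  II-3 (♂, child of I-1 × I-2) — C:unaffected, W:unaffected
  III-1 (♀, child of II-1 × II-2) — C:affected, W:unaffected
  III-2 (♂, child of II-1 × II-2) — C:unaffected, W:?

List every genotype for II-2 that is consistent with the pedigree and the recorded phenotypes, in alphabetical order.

II-2 ∈ {Cc WW, Cc Ww}

C/I-1 ? ·: CC|Cc|cc
C/I-2 ? ·: CC|Cc|cc
C/II-1 ? I-1×I-2: Cc|cc
C/II-2 un ·: Cc
C/II-3 un I-1×I-2: CC|Cc
C/III-1 aff II-1×II-2: cc
C/III-2 un II-1×II-2: CC|Cc
⇒ C over [I-1,I-2,II-1,II-2,II-3,III-1,III-2]: 24 consistent
W/I-1 un ·: WW|Ww
W/I-2 un ·: WW|Ww
W/II-1 ? I-1×I-2: WW|Ww|ww
W/II-2 un ·: WW|Ww
W/II-3 un I-1×I-2: WW|Ww
W/III-1 un II-1×II-2: WW|Ww
W/III-2 ? II-1×II-2: WW|Ww|ww
⇒ W over [I-1,I-2,II-1,II-2,II-3,III-1,III-2]: 101 consistent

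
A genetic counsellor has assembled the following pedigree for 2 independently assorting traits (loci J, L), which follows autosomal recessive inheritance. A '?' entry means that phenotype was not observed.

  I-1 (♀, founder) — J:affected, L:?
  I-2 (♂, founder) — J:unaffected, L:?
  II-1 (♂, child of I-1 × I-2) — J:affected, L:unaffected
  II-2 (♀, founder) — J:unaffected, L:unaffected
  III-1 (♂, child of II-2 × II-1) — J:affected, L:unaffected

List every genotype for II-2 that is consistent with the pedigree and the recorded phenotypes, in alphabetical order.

II-2 ∈ {Jj LL, Jj Ll}

J/I-1 aff ·: jj
J/I-2 un ·: Jj
J/II-1 aff I-1×I-2: jj
J/II-2 un ·: Jj
J/III-1 aff II-2×II-1: jj
⇒ J over [I-1,I-2,II-1,II-2,III-1]: 1 consistent
L/I-1 ? ·: LL|Ll|ll
L/I-2 ? ·: LL|Ll|ll
L/II-1 un I-1×I-2: LL|Ll
L/II-2 un ·: LL|Ll
L/III-1 un II-2×II-1: LL|Ll
⇒ L over [I-1,I-2,II-1,II-2,III-1]: 40 consistent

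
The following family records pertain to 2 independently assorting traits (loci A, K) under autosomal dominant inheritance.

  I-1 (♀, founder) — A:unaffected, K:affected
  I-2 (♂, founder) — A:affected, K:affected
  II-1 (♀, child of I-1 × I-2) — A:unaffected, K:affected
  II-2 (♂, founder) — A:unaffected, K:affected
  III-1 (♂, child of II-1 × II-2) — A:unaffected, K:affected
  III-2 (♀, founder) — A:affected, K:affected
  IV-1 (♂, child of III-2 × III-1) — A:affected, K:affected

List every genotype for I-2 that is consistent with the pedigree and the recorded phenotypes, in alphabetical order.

A/I-1 un ·: aa
A/I-2 aff ·: Aa
A/II-1 un I-1×I-2: aa
A/II-2 un ·: aa
A/III-1 un II-1×II-2: aa
A/III-2 aff ·: Aa|AA
A/IV-1 aff III-2×III-1: Aa
⇒ A over [I-1,I-2,II-1,II-2,III-1,III-2,IV-1]: 2 consistent
K/I-1 aff ·: Kk|KK
K/I-2 aff ·: Kk|KK
K/II-1 aff I-1×I-2: Kk|KK
K/II-2 aff ·: Kk|KK
K/III-1 aff II-1×II-2: Kk|KK
K/III-2 aff ·: Kk|KK
K/IV-1 aff III-2×III-1: Kk|KK
⇒ K over [I-1,I-2,II-1,II-2,III-1,III-2,IV-1]: 82 consistent

I-2 ∈ {Aa KK, Aa Kk}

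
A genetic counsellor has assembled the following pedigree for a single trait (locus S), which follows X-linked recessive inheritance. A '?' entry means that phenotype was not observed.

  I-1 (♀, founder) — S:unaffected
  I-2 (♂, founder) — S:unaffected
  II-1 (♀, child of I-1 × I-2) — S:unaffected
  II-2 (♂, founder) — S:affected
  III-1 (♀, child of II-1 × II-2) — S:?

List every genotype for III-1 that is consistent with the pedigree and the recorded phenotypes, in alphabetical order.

S/I-1 un ·: X^SX^S|X^SX^s
S/I-2 un ·: X^SY
S/II-1 un I-1×I-2: X^SX^S|X^SX^s
S/II-2 aff ·: X^sY
S/III-1 ? II-1×II-2: X^SX^s|X^sX^s
⇒ S over [I-1,I-2,II-1,II-2,III-1]: 4 consistent

III-1 ∈ {X^SX^s, X^sX^s}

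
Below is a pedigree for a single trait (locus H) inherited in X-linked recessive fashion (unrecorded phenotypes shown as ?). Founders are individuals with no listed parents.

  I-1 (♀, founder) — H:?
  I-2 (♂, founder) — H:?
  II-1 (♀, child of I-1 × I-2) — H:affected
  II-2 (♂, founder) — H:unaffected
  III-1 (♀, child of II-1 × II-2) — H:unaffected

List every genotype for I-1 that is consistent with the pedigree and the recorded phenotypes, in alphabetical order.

H/I-1 ? ·: X^HX^h|X^hX^h
H/I-2 ? ·: X^hY
H/II-1 aff I-1×I-2: X^hX^h
H/II-2 un ·: X^HY
H/III-1 un II-1×II-2: X^HX^h
⇒ H over [I-1,I-2,II-1,II-2,III-1]: 2 consistent

I-1 ∈ {X^HX^h, X^hX^h}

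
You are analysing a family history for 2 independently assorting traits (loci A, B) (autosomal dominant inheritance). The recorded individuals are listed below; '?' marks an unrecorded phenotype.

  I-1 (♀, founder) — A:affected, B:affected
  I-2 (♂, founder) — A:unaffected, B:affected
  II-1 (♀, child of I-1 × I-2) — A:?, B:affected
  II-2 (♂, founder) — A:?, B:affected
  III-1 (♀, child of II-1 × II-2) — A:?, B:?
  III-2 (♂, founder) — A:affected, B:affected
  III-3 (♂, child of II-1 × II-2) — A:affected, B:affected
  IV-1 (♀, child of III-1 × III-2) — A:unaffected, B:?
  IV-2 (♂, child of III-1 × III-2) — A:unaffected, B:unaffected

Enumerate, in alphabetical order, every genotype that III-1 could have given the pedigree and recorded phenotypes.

A/I-1 aff ·: Aa|AA
A/I-2 un ·: aa
A/II-1 ? I-1×I-2: aa|Aa
A/II-2 ? ·: aa|Aa|AA
A/III-1 ? II-1×II-2: aa|Aa
A/III-2 aff ·: Aa
A/III-3 aff II-1×II-2: Aa|AA
A/IV-1 un III-1×III-2: aa
A/IV-2 un III-1×III-2: aa
⇒ A over [I-1,I-2,II-1,II-2,III-1,III-2,III-3,IV-1,IV-2]: 19 consistent
B/I-1 aff ·: Bb|BB
B/I-2 aff ·: Bb|BB
B/II-1 aff I-1×I-2: Bb|BB
B/II-2 aff ·: Bb|BB
B/III-1 ? II-1×II-2: bb|Bb
B/III-2 aff ·: Bb
B/III-3 aff II-1×II-2: Bb|BB
B/IV-1 ? III-1×III-2: bb|Bb|BB
B/IV-2 un III-1×III-2: bb
⇒ B over [I-1,I-2,II-1,II-2,III-1,III-2,III-3,IV-1,IV-2]: 72 consistent

III-1 ∈ {Aa Bb, Aa bb, aa Bb, aa bb}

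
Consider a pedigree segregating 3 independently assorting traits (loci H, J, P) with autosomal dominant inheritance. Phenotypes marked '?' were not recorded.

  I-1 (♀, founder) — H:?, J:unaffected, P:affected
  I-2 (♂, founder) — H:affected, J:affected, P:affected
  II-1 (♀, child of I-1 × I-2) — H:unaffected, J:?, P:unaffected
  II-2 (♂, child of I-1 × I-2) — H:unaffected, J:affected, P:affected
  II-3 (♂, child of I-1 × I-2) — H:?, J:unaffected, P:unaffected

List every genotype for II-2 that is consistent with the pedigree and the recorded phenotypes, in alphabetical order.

II-2 ∈ {hh Jj PP, hh Jj Pp}

H/I-1 ? ·: hh|Hh
H/I-2 aff ·: Hh
H/II-1 un I-1×I-2: hh
H/II-2 un I-1×I-2: hh
H/II-3 ? I-1×I-2: hh|Hh|HH
⇒ H over [I-1,I-2,II-1,II-2,II-3]: 5 consistent
J/I-1 un ·: jj
J/I-2 aff ·: Jj
J/II-1 ? I-1×I-2: jj|Jj
J/II-2 aff I-1×I-2: Jj
J/II-3 un I-1×I-2: jj
⇒ J over [I-1,I-2,II-1,II-2,II-3]: 2 consistent
P/I-1 aff ·: Pp
P/I-2 aff ·: Pp
P/II-1 un I-1×I-2: pp
P/II-2 aff I-1×I-2: Pp|PP
P/II-3 un I-1×I-2: pp
⇒ P over [I-1,I-2,II-1,II-2,II-3]: 2 consistent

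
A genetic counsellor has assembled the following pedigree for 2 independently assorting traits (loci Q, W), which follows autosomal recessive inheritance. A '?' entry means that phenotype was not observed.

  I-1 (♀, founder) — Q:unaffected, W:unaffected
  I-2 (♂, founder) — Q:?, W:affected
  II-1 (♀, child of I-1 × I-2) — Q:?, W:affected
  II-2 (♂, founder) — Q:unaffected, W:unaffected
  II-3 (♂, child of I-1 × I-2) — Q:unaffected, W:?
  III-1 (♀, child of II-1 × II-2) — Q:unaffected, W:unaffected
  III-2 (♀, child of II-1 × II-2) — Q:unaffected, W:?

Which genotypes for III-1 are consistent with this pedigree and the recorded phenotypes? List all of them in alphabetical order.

III-1 ∈ {QQ Ww, Qq Ww}

Q/I-1 un ·: QQ|Qq
Q/I-2 ? ·: QQ|Qq|qq
Q/II-1 ? I-1×I-2: QQ|Qq|qq
Q/II-2 un ·: QQ|Qq
Q/II-3 un I-1×I-2: QQ|Qq
Q/III-1 un II-1×II-2: QQ|Qq
Q/III-2 un II-1×II-2: QQ|Qq
⇒ Q over [I-1,I-2,II-1,II-2,II-3,III-1,III-2]: 105 consistent
W/I-1 un ·: Ww
W/I-2 aff ·: ww
W/II-1 aff I-1×I-2: ww
W/II-2 un ·: WW|Ww
W/II-3 ? I-1×I-2: Ww|ww
W/III-1 un II-1×II-2: Ww
W/III-2 ? II-1×II-2: Ww|ww
⇒ W over [I-1,I-2,II-1,II-2,II-3,III-1,III-2]: 6 consistent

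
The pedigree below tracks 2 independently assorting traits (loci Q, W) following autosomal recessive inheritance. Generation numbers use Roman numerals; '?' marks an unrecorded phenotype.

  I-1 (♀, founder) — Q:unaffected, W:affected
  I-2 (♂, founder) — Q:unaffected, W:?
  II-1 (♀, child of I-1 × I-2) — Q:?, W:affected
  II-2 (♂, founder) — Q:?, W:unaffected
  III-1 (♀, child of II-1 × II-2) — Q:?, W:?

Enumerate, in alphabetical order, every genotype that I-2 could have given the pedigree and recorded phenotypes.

Q/I-1 un ·: QQ|Qq
Q/I-2 un ·: QQ|Qq
Q/II-1 ? I-1×I-2: QQ|Qq|qq
Q/II-2 ? ·: QQ|Qq|qq
Q/III-1 ? II-1×II-2: QQ|Qq|qq
⇒ Q over [I-1,I-2,II-1,II-2,III-1]: 41 consistent
W/I-1 aff ·: ww
W/I-2 ? ·: Ww|ww
W/II-1 aff I-1×I-2: ww
W/II-2 un ·: WW|Ww
W/III-1 ? II-1×II-2: Ww|ww
⇒ W over [I-1,I-2,II-1,II-2,III-1]: 6 consistent

I-2 ∈ {QQ Ww, QQ ww, Qq Ww, Qq ww}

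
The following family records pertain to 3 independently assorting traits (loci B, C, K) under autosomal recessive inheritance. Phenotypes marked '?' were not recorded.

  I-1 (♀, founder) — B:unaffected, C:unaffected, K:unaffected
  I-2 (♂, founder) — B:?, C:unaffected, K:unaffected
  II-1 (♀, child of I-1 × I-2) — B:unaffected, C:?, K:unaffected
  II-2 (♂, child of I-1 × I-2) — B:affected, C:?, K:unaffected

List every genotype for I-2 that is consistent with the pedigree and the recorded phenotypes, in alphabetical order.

B/I-1 un ·: Bb
B/I-2 ? ·: Bb|bb
B/II-1 un I-1×I-2: BB|Bb
B/II-2 aff I-1×I-2: bb
⇒ B over [I-1,I-2,II-1,II-2]: 3 consistent
C/I-1 un ·: CC|Cc
C/I-2 un ·: CC|Cc
C/II-1 ? I-1×I-2: CC|Cc|cc
C/II-2 ? I-1×I-2: CC|Cc|cc
⇒ C over [I-1,I-2,II-1,II-2]: 18 consistent
K/I-1 un ·: KK|Kk
K/I-2 un ·: KK|Kk
K/II-1 un I-1×I-2: KK|Kk
K/II-2 un I-1×I-2: KK|Kk
⇒ K over [I-1,I-2,II-1,II-2]: 13 consistent

I-2 ∈ {Bb CC KK, Bb CC Kk, Bb Cc KK, Bb Cc Kk, bb CC KK, bb CC Kk, bb Cc KK, bb Cc Kk}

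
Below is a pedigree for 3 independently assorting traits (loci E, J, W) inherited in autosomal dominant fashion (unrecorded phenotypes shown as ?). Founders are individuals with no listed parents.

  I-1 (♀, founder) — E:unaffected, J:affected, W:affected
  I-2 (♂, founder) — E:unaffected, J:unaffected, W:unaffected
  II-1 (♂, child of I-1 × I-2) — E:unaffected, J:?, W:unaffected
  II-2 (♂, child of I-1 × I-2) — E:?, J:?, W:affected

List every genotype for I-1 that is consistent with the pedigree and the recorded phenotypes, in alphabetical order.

E/I-1 un ·: ee
E/I-2 un ·: ee
E/II-1 un I-1×I-2: ee
E/II-2 ? I-1×I-2: ee
⇒ E over [I-1,I-2,II-1,II-2]: 1 consistent
J/I-1 aff ·: Jj|JJ
J/I-2 un ·: jj
J/II-1 ? I-1×I-2: jj|Jj
J/II-2 ? I-1×I-2: jj|Jj
⇒ J over [I-1,I-2,II-1,II-2]: 5 consistent
W/I-1 aff ·: Ww
W/I-2 un ·: ww
W/II-1 un I-1×I-2: ww
W/II-2 aff I-1×I-2: Ww
⇒ W over [I-1,I-2,II-1,II-2]: 1 consistent

I-1 ∈ {ee JJ Ww, ee Jj Ww}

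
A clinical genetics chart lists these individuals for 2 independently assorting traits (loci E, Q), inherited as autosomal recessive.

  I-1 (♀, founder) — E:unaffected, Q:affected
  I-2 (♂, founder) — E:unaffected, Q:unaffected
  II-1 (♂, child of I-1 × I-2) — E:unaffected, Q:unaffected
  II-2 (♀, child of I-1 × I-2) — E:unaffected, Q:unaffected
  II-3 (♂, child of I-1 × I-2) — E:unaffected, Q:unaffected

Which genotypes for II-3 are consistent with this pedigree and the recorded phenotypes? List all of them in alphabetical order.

E/I-1 un ·: EE|Ee
E/I-2 un ·: EE|Ee
E/II-1 un I-1×I-2: EE|Ee
E/II-2 un I-1×I-2: EE|Ee
E/II-3 un I-1×I-2: EE|Ee
⇒ E over [I-1,I-2,II-1,II-2,II-3]: 25 consistent
Q/I-1 aff ·: qq
Q/I-2 un ·: QQ|Qq
Q/II-1 un I-1×I-2: Qq
Q/II-2 un I-1×I-2: Qq
Q/II-3 un I-1×I-2: Qq
⇒ Q over [I-1,I-2,II-1,II-2,II-3]: 2 consistent

II-3 ∈ {EE Qq, Ee Qq}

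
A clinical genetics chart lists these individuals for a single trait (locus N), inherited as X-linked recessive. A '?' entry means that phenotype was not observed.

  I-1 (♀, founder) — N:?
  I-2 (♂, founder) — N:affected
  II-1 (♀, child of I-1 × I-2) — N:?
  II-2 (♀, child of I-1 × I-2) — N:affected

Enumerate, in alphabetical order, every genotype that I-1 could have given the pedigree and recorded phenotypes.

I-1 ∈ {X^NX^n, X^nX^n}

N/I-1 ? ·: X^NX^n|X^nX^n
N/I-2 aff ·: X^nY
N/II-1 ? I-1×I-2: X^NX^n|X^nX^n
N/II-2 aff I-1×I-2: X^nX^n
⇒ N over [I-1,I-2,II-1,II-2]: 3 consistent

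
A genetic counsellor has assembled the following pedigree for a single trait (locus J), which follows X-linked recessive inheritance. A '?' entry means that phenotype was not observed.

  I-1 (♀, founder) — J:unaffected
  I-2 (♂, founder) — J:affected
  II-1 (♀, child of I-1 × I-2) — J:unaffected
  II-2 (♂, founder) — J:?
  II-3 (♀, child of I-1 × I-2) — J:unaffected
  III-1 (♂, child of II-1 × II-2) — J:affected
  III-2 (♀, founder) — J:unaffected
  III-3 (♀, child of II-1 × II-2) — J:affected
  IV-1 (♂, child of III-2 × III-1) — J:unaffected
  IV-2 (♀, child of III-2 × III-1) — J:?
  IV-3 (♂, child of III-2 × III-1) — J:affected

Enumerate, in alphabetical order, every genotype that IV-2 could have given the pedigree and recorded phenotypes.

IV-2 ∈ {X^JX^j, X^jX^j}

J/I-1 un ·: X^JX^J|X^JX^j
J/I-2 aff ·: X^jY
J/II-1 un I-1×I-2: X^JX^j
J/II-2 ? ·: X^jY
J/II-3 un I-1×I-2: X^JX^j
J/III-1 aff II-1×II-2: X^jY
J/III-2 un ·: X^JX^j
J/III-3 aff II-1×II-2: X^jX^j
J/IV-1 un III-2×III-1: X^JY
J/IV-2 ? III-2×III-1: X^JX^j|X^jX^j
J/IV-3 aff III-2×III-1: X^jY
⇒ J over [I-1,I-2,II-1,II-2,II-3,III-1,III-2,III-3,IV-1,IV-2,IV-3]: 4 consistent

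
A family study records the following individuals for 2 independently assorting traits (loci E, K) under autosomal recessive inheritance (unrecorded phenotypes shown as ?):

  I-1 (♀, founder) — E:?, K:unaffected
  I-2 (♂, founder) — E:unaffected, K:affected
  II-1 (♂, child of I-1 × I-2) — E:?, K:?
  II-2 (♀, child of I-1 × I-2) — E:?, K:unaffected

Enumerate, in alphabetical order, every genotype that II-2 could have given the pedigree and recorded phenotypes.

E/I-1 ? ·: EE|Ee|ee
E/I-2 un ·: EE|Ee
E/II-1 ? I-1×I-2: EE|Ee|ee
E/II-2 ? I-1×I-2: EE|Ee|ee
⇒ E over [I-1,I-2,II-1,II-2]: 23 consistent
K/I-1 un ·: KK|Kk
K/I-2 aff ·: kk
K/II-1 ? I-1×I-2: Kk|kk
K/II-2 un I-1×I-2: Kk
⇒ K over [I-1,I-2,II-1,II-2]: 3 consistent

II-2 ∈ {EE Kk, Ee Kk, ee Kk}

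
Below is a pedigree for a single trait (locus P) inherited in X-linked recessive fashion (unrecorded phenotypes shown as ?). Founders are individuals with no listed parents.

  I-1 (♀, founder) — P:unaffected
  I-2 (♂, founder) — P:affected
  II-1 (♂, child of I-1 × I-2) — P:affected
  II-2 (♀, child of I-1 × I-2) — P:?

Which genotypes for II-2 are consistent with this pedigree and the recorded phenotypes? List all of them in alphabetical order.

P/I-1 un ·: X^PX^p
P/I-2 aff ·: X^pY
P/II-1 aff I-1×I-2: X^pY
P/II-2 ? I-1×I-2: X^PX^p|X^pX^p
⇒ P over [I-1,I-2,II-1,II-2]: 2 consistent

II-2 ∈ {X^PX^p, X^pX^p}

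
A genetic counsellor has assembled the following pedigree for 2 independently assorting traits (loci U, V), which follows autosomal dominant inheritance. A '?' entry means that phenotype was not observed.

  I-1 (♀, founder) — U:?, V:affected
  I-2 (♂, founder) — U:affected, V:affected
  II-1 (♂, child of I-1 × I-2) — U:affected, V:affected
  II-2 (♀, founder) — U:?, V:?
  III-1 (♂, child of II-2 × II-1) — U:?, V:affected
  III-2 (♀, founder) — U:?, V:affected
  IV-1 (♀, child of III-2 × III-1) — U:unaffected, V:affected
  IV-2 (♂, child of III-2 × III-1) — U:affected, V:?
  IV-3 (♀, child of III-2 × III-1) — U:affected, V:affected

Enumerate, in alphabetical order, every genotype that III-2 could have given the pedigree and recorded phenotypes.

U/I-1 ? ·: uu|Uu|UU
U/I-2 aff ·: Uu|UU
U/II-1 aff I-1×I-2: Uu|UU
U/II-2 ? ·: uu|Uu|UU
U/III-1 ? II-2×II-1: uu|Uu
U/III-2 ? ·: uu|Uu
U/IV-1 un III-2×III-1: uu
U/IV-2 aff III-2×III-1: Uu|UU
U/IV-3 aff III-2×III-1: Uu|UU
⇒ U over [I-1,I-2,II-1,II-2,III-1,III-2,IV-1,IV-2,IV-3]: 125 consistent
V/I-1 aff ·: Vv|VV
V/I-2 aff ·: Vv|VV
V/II-1 aff I-1×I-2: Vv|VV
V/II-2 ? ·: vv|Vv|VV
V/III-1 aff II-2×II-1: Vv|VV
V/III-2 aff ·: Vv|VV
V/IV-1 aff III-2×III-1: Vv|VV
V/IV-2 ? III-2×III-1: vv|Vv|VV
V/IV-3 aff III-2×III-1: Vv|VV
⇒ V over [I-1,I-2,II-1,II-2,III-1,III-2,IV-1,IV-2,IV-3]: 466 consistent

III-2 ∈ {Uu VV, Uu Vv, uu VV, uu Vv}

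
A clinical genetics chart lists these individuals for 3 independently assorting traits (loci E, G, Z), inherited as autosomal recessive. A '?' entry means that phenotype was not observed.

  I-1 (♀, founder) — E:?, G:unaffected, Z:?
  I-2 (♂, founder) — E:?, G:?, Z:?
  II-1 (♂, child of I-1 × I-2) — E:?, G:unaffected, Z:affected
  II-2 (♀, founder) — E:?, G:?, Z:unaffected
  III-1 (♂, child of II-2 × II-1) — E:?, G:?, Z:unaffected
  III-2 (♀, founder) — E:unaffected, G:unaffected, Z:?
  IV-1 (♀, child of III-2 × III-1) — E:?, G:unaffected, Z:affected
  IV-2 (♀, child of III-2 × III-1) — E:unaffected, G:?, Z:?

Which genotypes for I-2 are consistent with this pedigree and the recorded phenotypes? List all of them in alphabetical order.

E/I-1 ? ·: EE|Ee|ee
E/I-2 ? ·: EE|Ee|ee
E/II-1 ? I-1×I-2: EE|Ee|ee
E/II-2 ? ·: EE|Ee|ee
E/III-1 ? II-2×II-1: EE|Ee|ee
E/III-2 un ·: EE|Ee
E/IV-1 ? III-2×III-1: EE|Ee|ee
E/IV-2 un III-2×III-1: EE|Ee
⇒ E over [I-1,I-2,II-1,II-2,III-1,III-2,IV-1,IV-2]: 546 consistent
G/I-1 un ·: GG|Gg
G/I-2 ? ·: GG|Gg|gg
G/II-1 un I-1×I-2: GG|Gg
G/II-2 ? ·: GG|Gg|gg
G/III-1 ? II-2×II-1: GG|Gg|gg
G/III-2 un ·: GG|Gg
G/IV-1 un III-2×III-1: GG|Gg
G/IV-2 ? III-2×III-1: GG|Gg|gg
⇒ G over [I-1,I-2,II-1,II-2,III-1,III-2,IV-1,IV-2]: 350 consistent
Z/I-1 ? ·: Zz|zz
Z/I-2 ? ·: Zz|zz
Z/II-1 aff I-1×I-2: zz
Z/II-2 un ·: ZZ|Zz
Z/III-1 un II-2×II-1: Zz
Z/III-2 ? ·: Zz|zz
Z/IV-1 aff III-2×III-1: zz
Z/IV-2 ? III-2×III-1: ZZ|Zz|zz
⇒ Z over [I-1,I-2,II-1,II-2,III-1,III-2,IV-1,IV-2]: 40 consistent

I-2 ∈ {EE GG Zz, EE GG zz, EE Gg Zz, EE Gg zz, EE gg Zz, EE gg zz, Ee GG Zz, Ee GG zz, Ee Gg Zz, Ee Gg zz, Ee gg Zz, Ee gg zz, ee GG Zz, ee GG zz, ee Gg Zz, ee Gg zz, ee gg Zz, ee gg zz}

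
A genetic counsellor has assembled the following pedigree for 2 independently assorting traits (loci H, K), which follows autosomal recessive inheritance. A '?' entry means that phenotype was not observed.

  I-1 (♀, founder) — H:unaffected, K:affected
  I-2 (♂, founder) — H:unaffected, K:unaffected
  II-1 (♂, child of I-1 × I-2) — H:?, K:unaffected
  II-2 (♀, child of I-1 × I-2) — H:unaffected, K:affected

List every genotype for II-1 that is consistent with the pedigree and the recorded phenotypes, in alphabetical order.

II-1 ∈ {HH Kk, Hh Kk, hh Kk}

H/I-1 un ·: HH|Hh
H/I-2 un ·: HH|Hh
H/II-1 ? I-1×I-2: HH|Hh|hh
H/II-2 un I-1×I-2: HH|Hh
⇒ H over [I-1,I-2,II-1,II-2]: 15 consistent
K/I-1 aff ·: kk
K/I-2 un ·: Kk
K/II-1 un I-1×I-2: Kk
K/II-2 aff I-1×I-2: kk
⇒ K over [I-1,I-2,II-1,II-2]: 1 consistent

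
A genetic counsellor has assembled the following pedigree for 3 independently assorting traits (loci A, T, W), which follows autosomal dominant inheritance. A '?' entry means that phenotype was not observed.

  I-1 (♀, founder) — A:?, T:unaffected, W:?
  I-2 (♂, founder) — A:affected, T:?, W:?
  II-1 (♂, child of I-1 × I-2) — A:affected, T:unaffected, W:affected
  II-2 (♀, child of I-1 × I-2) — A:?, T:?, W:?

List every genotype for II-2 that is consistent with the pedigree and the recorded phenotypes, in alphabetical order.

A/I-1 ? ·: aa|Aa|AA
A/I-2 aff ·: Aa|AA
A/II-1 aff I-1×I-2: Aa|AA
A/II-2 ? I-1×I-2: aa|Aa|AA
⇒ A over [I-1,I-2,II-1,II-2]: 18 consistent
T/I-1 un ·: tt
T/I-2 ? ·: tt|Tt
T/II-1 un I-1×I-2: tt
T/II-2 ? I-1×I-2: tt|Tt
⇒ T over [I-1,I-2,II-1,II-2]: 3 consistent
W/I-1 ? ·: ww|Ww|WW
W/I-2 ? ·: ww|Ww|WW
W/II-1 aff I-1×I-2: Ww|WW
W/II-2 ? I-1×I-2: ww|Ww|WW
⇒ W over [I-1,I-2,II-1,II-2]: 21 consistent

II-2 ∈ {AA Tt WW, AA Tt Ww, AA Tt ww, AA tt WW, AA tt Ww, AA tt ww, Aa Tt WW, Aa Tt Ww, Aa Tt ww, Aa tt WW, Aa tt Ww, Aa tt ww, aa Tt WW, aa Tt Ww, aa Tt ww, aa tt WW, aa tt Ww, aa tt ww}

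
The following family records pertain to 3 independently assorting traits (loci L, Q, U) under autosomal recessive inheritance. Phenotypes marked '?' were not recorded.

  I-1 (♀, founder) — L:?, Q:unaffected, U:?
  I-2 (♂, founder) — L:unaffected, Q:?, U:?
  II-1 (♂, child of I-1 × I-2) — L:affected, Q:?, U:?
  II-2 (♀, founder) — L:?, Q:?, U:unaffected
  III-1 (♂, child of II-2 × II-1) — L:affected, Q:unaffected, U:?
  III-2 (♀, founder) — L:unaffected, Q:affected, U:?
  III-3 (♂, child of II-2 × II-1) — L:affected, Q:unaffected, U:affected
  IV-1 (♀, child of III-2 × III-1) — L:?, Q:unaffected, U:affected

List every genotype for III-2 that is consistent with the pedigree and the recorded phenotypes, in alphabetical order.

III-2 ∈ {LL qq Uu, LL qq uu, Ll qq Uu, Ll qq uu}

L/I-1 ? ·: Ll|ll
L/I-2 un ·: Ll
L/II-1 aff I-1×I-2: ll
L/II-2 ? ·: Ll|ll
L/III-1 aff II-2×II-1: ll
L/III-2 un ·: LL|Ll
L/III-3 aff II-2×II-1: ll
L/IV-1 ? III-2×III-1: Ll|ll
⇒ L over [I-1,I-2,II-1,II-2,III-1,III-2,III-3,IV-1]: 12 consistent
Q/I-1 un ·: QQ|Qq
Q/I-2 ? ·: QQ|Qq|qq
Q/II-1 ? I-1×I-2: QQ|Qq|qq
Q/II-2 ? ·: QQ|Qq|qq
Q/III-1 un II-2×II-1: QQ|Qq
Q/III-2 aff ·: qq
Q/III-3 un II-2×II-1: QQ|Qq
Q/IV-1 un III-2×III-1: Qq
⇒ Q over [I-1,I-2,II-1,II-2,III-1,III-2,III-3,IV-1]: 73 consistent
U/I-1 ? ·: UU|Uu|uu
U/I-2 ? ·: UU|Uu|uu
U/II-1 ? I-1×I-2: Uu|uu
U/II-2 un ·: Uu
U/III-1 ? II-2×II-1: Uu|uu
U/III-2 ? ·: Uu|uu
U/III-3 aff II-2×II-1: uu
U/IV-1 aff III-2×III-1: uu
⇒ U over [I-1,I-2,II-1,II-2,III-1,III-2,III-3,IV-1]: 44 consistent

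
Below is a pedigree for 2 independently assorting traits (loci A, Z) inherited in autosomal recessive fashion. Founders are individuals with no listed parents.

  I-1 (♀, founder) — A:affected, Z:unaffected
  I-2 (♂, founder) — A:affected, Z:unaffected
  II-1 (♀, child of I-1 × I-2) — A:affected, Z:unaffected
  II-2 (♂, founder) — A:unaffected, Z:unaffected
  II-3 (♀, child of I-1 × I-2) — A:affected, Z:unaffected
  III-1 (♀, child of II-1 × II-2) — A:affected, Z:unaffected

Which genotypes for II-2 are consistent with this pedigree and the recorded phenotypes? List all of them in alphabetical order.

A/I-1 aff ·: aa
A/I-2 aff ·: aa
A/II-1 aff I-1×I-2: aa
A/II-2 un ·: Aa
A/II-3 aff I-1×I-2: aa
A/III-1 aff II-1×II-2: aa
⇒ A over [I-1,I-2,II-1,II-2,II-3,III-1]: 1 consistent
Z/I-1 un ·: ZZ|Zz
Z/I-2 un ·: ZZ|Zz
Z/II-1 un I-1×I-2: ZZ|Zz
Z/II-2 un ·: ZZ|Zz
Z/II-3 un I-1×I-2: ZZ|Zz
Z/III-1 un II-1×II-2: ZZ|Zz
⇒ Z over [I-1,I-2,II-1,II-2,II-3,III-1]: 45 consistent

II-2 ∈ {Aa ZZ, Aa Zz}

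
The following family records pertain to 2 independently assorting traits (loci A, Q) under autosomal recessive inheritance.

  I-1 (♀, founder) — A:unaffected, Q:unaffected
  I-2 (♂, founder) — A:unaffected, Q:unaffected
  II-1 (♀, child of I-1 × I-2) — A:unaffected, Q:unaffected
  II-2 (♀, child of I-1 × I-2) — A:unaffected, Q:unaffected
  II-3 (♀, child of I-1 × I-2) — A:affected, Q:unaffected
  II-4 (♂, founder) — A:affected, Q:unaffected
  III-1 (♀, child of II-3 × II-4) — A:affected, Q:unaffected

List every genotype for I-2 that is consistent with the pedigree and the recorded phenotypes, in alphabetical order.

A/I-1 un ·: Aa
A/I-2 un ·: Aa
A/II-1 un I-1×I-2: AA|Aa
A/II-2 un I-1×I-2: AA|Aa
A/II-3 aff I-1×I-2: aa
A/II-4 aff ·: aa
A/III-1 aff II-3×II-4: aa
⇒ A over [I-1,I-2,II-1,II-2,II-3,II-4,III-1]: 4 consistent
Q/I-1 un ·: QQ|Qq
Q/I-2 un ·: QQ|Qq
Q/II-1 un I-1×I-2: QQ|Qq
Q/II-2 un I-1×I-2: QQ|Qq
Q/II-3 un I-1×I-2: QQ|Qq
Q/II-4 un ·: QQ|Qq
Q/III-1 un II-3×II-4: QQ|Qq
⇒ Q over [I-1,I-2,II-1,II-2,II-3,II-4,III-1]: 87 consistent

I-2 ∈ {Aa QQ, Aa Qq}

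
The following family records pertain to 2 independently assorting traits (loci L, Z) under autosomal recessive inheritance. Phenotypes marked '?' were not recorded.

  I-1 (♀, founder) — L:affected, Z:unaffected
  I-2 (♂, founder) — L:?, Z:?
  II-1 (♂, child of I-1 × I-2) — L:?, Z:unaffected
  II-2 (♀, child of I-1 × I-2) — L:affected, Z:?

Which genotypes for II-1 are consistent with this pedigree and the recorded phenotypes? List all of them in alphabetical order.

L/I-1 aff ·: ll
L/I-2 ? ·: Ll|ll
L/II-1 ? I-1×I-2: Ll|ll
L/II-2 aff I-1×I-2: ll
⇒ L over [I-1,I-2,II-1,II-2]: 3 consistent
Z/I-1 un ·: ZZ|Zz
Z/I-2 ? ·: ZZ|Zz|zz
Z/II-1 un I-1×I-2: ZZ|Zz
Z/II-2 ? I-1×I-2: ZZ|Zz|zz
⇒ Z over [I-1,I-2,II-1,II-2]: 18 consistent

II-1 ∈ {Ll ZZ, Ll Zz, ll ZZ, ll Zz}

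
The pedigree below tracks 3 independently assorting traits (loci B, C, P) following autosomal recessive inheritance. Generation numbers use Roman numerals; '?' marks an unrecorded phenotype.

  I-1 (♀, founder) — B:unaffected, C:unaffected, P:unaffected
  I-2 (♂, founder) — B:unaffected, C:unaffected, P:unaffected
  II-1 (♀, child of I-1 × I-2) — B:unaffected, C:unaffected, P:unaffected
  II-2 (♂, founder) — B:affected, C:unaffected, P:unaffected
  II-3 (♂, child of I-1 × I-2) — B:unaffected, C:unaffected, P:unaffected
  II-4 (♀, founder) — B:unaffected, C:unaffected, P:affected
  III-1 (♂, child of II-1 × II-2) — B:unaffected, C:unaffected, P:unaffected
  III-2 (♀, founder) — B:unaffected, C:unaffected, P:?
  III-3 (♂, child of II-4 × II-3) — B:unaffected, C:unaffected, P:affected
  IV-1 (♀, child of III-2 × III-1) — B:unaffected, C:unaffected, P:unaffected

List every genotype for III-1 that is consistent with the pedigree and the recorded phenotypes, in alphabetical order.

III-1 ∈ {Bb CC PP, Bb CC Pp, Bb Cc PP, Bb Cc Pp}

B/I-1 un ·: BB|Bb
B/I-2 un ·: BB|Bb
B/II-1 un I-1×I-2: BB|Bb
B/II-2 aff ·: bb
B/II-3 un I-1×I-2: BB|Bb
B/II-4 un ·: BB|Bb
B/III-1 un II-1×II-2: Bb
B/III-2 un ·: BB|Bb
B/III-3 un II-4×II-3: BB|Bb
B/IV-1 un III-2×III-1: BB|Bb
⇒ B over [I-1,I-2,II-1,II-2,II-3,II-4,III-1,III-2,III-3,IV-1]: 180 consistent
C/I-1 un ·: CC|Cc
C/I-2 un ·: CC|Cc
C/II-1 un I-1×I-2: CC|Cc
C/II-2 un ·: CC|Cc
C/II-3 un I-1×I-2: CC|Cc
C/II-4 un ·: CC|Cc
C/III-1 un II-1×II-2: CC|Cc
C/III-2 un ·: CC|Cc
C/III-3 un II-4×II-3: CC|Cc
C/IV-1 un III-2×III-1: CC|Cc
⇒ C over [I-1,I-2,II-1,II-2,II-3,II-4,III-1,III-2,III-3,IV-1]: 534 consistent
P/I-1 un ·: PP|Pp
P/I-2 un ·: PP|Pp
P/II-1 un I-1×I-2: PP|Pp
P/II-2 un ·: PP|Pp
P/II-3 un I-1×I-2: Pp
P/II-4 aff ·: pp
P/III-1 un II-1×II-2: PP|Pp
P/III-2 ? ·: PP|Pp|pp
P/III-3 aff II-4×II-3: pp
P/IV-1 un III-2×III-1: PP|Pp
⇒ P over [I-1,I-2,II-1,II-2,II-3,II-4,III-1,III-2,III-3,IV-1]: 93 consistent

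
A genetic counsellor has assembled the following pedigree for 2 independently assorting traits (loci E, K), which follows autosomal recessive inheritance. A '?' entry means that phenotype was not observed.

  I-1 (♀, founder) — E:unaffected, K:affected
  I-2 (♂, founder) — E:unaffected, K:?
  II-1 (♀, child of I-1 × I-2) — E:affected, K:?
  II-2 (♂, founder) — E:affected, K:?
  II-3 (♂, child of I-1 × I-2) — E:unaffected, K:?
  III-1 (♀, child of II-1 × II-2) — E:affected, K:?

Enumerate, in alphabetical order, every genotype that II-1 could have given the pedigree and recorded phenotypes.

E/I-1 un ·: Ee
E/I-2 un ·: Ee
E/II-1 aff I-1×I-2: ee
E/II-2 aff ·: ee
E/II-3 un I-1×I-2: EE|Ee
E/III-1 aff II-1×II-2: ee
⇒ E over [I-1,I-2,II-1,II-2,II-3,III-1]: 2 consistent
K/I-1 aff ·: kk
K/I-2 ? ·: KK|Kk|kk
K/II-1 ? I-1×I-2: Kk|kk
K/II-2 ? ·: KK|Kk|kk
K/II-3 ? I-1×I-2: Kk|kk
K/III-1 ? II-1×II-2: KK|Kk|kk
⇒ K over [I-1,I-2,II-1,II-2,II-3,III-1]: 33 consistent

II-1 ∈ {ee Kk, ee kk}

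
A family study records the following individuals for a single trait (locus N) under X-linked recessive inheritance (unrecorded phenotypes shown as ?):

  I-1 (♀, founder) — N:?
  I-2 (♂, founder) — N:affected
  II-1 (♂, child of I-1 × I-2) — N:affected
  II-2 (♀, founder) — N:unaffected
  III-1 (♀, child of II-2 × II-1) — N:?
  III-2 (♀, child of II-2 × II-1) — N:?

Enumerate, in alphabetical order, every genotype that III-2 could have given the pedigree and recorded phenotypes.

III-2 ∈ {X^NX^n, X^nX^n}

N/I-1 ? ·: X^NX^n|X^nX^n
N/I-2 aff ·: X^nY
N/II-1 aff I-1×I-2: X^nY
N/II-2 un ·: X^NX^N|X^NX^n
N/III-1 ? II-2×II-1: X^NX^n|X^nX^n
N/III-2 ? II-2×II-1: X^NX^n|X^nX^n
⇒ N over [I-1,I-2,II-1,II-2,III-1,III-2]: 10 consistent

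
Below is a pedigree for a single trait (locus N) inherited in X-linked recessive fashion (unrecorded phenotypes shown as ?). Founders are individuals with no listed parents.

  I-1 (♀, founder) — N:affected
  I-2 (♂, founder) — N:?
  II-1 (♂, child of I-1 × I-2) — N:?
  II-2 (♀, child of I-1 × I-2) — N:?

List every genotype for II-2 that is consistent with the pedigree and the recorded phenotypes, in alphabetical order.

N/I-1 aff ·: X^nX^n
N/I-2 ? ·: X^NY|X^nY
N/II-1 ? I-1×I-2: X^nY
N/II-2 ? I-1×I-2: X^NX^n|X^nX^n
⇒ N over [I-1,I-2,II-1,II-2]: 2 consistent

II-2 ∈ {X^NX^n, X^nX^n}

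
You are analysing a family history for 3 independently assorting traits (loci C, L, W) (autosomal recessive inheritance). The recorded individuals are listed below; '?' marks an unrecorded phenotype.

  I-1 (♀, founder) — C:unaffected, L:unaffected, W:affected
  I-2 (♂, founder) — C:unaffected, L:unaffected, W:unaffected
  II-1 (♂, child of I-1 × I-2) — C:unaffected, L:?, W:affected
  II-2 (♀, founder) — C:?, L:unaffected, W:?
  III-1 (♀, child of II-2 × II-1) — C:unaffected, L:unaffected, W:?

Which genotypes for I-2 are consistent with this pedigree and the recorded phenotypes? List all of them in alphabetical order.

C/I-1 un ·: CC|Cc
C/I-2 un ·: CC|Cc
C/II-1 un I-1×I-2: CC|Cc
C/II-2 ? ·: CC|Cc|cc
C/III-1 un II-2×II-1: CC|Cc
⇒ C over [I-1,I-2,II-1,II-2,III-1]: 31 consistent
L/I-1 un ·: LL|Ll
L/I-2 un ·: LL|Ll
L/II-1 ? I-1×I-2: LL|Ll|ll
L/II-2 un ·: LL|Ll
L/III-1 un II-2×II-1: LL|Ll
⇒ L over [I-1,I-2,II-1,II-2,III-1]: 26 consistent
W/I-1 aff ·: ww
W/I-2 un ·: Ww
W/II-1 aff I-1×I-2: ww
W/II-2 ? ·: WW|Ww|ww
W/III-1 ? II-2×II-1: Ww|ww
⇒ W over [I-1,I-2,II-1,II-2,III-1]: 4 consistent

I-2 ∈ {CC LL Ww, CC Ll Ww, Cc LL Ww, Cc Ll Ww}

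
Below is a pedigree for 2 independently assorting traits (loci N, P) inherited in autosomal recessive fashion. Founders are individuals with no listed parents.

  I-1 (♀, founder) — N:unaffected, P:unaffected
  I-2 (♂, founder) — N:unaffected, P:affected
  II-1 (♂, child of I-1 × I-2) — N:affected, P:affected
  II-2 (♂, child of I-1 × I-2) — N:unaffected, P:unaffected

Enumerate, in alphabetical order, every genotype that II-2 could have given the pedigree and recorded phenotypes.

II-2 ∈ {NN Pp, Nn Pp}

N/I-1 un ·: Nn
N/I-2 un ·: Nn
N/II-1 aff I-1×I-2: nn
N/II-2 un I-1×I-2: NN|Nn
⇒ N over [I-1,I-2,II-1,II-2]: 2 consistent
P/I-1 un ·: Pp
P/I-2 aff ·: pp
P/II-1 aff I-1×I-2: pp
P/II-2 un I-1×I-2: Pp
⇒ P over [I-1,I-2,II-1,II-2]: 1 consistent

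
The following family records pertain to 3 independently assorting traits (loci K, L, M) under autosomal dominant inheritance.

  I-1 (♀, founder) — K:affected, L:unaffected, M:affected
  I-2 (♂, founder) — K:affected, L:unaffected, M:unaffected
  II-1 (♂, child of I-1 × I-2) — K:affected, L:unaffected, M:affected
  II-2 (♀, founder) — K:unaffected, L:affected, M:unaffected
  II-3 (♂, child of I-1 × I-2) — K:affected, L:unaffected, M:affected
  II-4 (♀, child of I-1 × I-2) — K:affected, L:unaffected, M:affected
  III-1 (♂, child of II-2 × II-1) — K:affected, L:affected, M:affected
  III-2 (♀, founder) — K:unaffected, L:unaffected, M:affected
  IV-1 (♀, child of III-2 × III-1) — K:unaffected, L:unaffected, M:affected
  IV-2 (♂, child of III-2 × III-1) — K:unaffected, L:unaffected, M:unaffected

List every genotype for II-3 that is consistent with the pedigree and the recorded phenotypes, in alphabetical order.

II-3 ∈ {KK ll Mm, Kk ll Mm}

K/I-1 aff ·: Kk|KK
K/I-2 aff ·: Kk|KK
K/II-1 aff I-1×I-2: Kk|KK
K/II-2 un ·: kk
K/II-3 aff I-1×I-2: Kk|KK
K/II-4 aff I-1×I-2: Kk|KK
K/III-1 aff II-2×II-1: Kk
K/III-2 un ·: kk
K/IV-1 un III-2×III-1: kk
K/IV-2 un III-2×III-1: kk
⇒ K over [I-1,I-2,II-1,II-2,II-3,II-4,III-1,III-2,IV-1,IV-2]: 25 consistent
L/I-1 un ·: ll
L/I-2 un ·: ll
L/II-1 un I-1×I-2: ll
L/II-2 aff ·: Ll|LL
L/II-3 un I-1×I-2: ll
L/II-4 un I-1×I-2: ll
L/III-1 aff II-2×II-1: Ll
L/III-2 un ·: ll
L/IV-1 un III-2×III-1: ll
L/IV-2 un III-2×III-1: ll
⇒ L over [I-1,I-2,II-1,II-2,II-3,II-4,III-1,III-2,IV-1,IV-2]: 2 consistent
M/I-1 aff ·: Mm|MM
M/I-2 un ·: mm
M/II-1 aff I-1×I-2: Mm
M/II-2 un ·: mm
M/II-3 aff I-1×I-2: Mm
M/II-4 aff I-1×I-2: Mm
M/III-1 aff II-2×II-1: Mm
M/III-2 aff ·: Mm
M/IV-1 aff III-2×III-1: Mm|MM
M/IV-2 un III-2×III-1: mm
⇒ M over [I-1,I-2,II-1,II-2,II-3,II-4,III-1,III-2,IV-1,IV-2]: 4 consistent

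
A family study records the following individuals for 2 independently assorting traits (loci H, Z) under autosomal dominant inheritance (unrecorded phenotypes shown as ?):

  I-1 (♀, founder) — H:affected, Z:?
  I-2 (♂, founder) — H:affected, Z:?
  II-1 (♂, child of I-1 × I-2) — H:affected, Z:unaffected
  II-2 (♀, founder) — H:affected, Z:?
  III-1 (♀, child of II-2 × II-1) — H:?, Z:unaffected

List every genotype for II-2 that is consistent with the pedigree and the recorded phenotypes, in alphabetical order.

H/I-1 aff ·: Hh|HH
H/I-2 aff ·: Hh|HH
H/II-1 aff I-1×I-2: Hh|HH
H/II-2 aff ·: Hh|HH
H/III-1 ? II-2×II-1: hh|Hh|HH
⇒ H over [I-1,I-2,II-1,II-2,III-1]: 27 consistent
Z/I-1 ? ·: zz|Zz
Z/I-2 ? ·: zz|Zz
Z/II-1 un I-1×I-2: zz
Z/II-2 ? ·: zz|Zz
Z/III-1 un II-2×II-1: zz
⇒ Z over [I-1,I-2,II-1,II-2,III-1]: 8 consistent

II-2 ∈ {HH Zz, HH zz, Hh Zz, Hh zz}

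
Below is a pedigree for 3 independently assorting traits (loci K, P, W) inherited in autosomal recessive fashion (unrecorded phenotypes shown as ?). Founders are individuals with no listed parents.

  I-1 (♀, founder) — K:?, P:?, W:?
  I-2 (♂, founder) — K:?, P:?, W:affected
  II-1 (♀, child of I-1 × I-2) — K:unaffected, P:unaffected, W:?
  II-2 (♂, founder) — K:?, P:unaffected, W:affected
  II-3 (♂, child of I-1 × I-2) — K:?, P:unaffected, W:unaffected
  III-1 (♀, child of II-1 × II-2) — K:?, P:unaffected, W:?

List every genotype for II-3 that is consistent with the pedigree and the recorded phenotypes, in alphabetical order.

II-3 ∈ {KK PP Ww, KK Pp Ww, Kk PP Ww, Kk Pp Ww, kk PP Ww, kk Pp Ww}

K/I-1 ? ·: KK|Kk|kk
K/I-2 ? ·: KK|Kk|kk
K/II-1 un I-1×I-2: KK|Kk
K/II-2 ? ·: KK|Kk|kk
K/II-3 ? I-1×I-2: KK|Kk|kk
K/III-1 ? II-1×II-2: KK|Kk|kk
⇒ K over [I-1,I-2,II-1,II-2,II-3,III-1]: 123 consistent
P/I-1 ? ·: PP|Pp|pp
P/I-2 ? ·: PP|Pp|pp
P/II-1 un I-1×I-2: PP|Pp
P/II-2 un ·: PP|Pp
P/II-3 un I-1×I-2: PP|Pp
P/III-1 un II-1×II-2: PP|Pp
⇒ P over [I-1,I-2,II-1,II-2,II-3,III-1]: 61 consistent
W/I-1 ? ·: WW|Ww
W/I-2 aff ·: ww
W/II-1 ? I-1×I-2: Ww|ww
W/II-2 aff ·: ww
W/II-3 un I-1×I-2: Ww
W/III-1 ? II-1×II-2: Ww|ww
⇒ W over [I-1,I-2,II-1,II-2,II-3,III-1]: 5 consistent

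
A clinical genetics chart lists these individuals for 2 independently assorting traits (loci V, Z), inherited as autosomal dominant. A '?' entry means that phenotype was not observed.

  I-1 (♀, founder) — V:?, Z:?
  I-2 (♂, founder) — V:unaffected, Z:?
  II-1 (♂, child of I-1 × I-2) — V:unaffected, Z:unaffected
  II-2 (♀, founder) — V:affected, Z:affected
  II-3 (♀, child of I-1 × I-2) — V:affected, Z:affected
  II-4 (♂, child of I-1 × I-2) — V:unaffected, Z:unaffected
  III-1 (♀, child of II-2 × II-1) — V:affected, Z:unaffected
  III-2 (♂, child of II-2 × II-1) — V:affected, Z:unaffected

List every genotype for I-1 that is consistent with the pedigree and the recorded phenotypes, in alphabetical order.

V/I-1 ? ·: Vv
V/I-2 un ·: vv
V/II-1 un I-1×I-2: vv
V/II-2 aff ·: Vv|VV
V/II-3 aff I-1×I-2: Vv
V/II-4 un I-1×I-2: vv
V/III-1 aff II-2×II-1: Vv
V/III-2 aff II-2×II-1: Vv
⇒ V over [I-1,I-2,II-1,II-2,II-3,II-4,III-1,III-2]: 2 consistent
Z/I-1 ? ·: zz|Zz
Z/I-2 ? ·: zz|Zz
Z/II-1 un I-1×I-2: zz
Z/II-2 aff ·: Zz
Z/II-3 aff I-1×I-2: Zz|ZZ
Z/II-4 un I-1×I-2: zz
Z/III-1 un II-2×II-1: zz
Z/III-2 un II-2×II-1: zz
⇒ Z over [I-1,I-2,II-1,II-2,II-3,II-4,III-1,III-2]: 4 consistent

I-1 ∈ {Vv Zz, Vv zz}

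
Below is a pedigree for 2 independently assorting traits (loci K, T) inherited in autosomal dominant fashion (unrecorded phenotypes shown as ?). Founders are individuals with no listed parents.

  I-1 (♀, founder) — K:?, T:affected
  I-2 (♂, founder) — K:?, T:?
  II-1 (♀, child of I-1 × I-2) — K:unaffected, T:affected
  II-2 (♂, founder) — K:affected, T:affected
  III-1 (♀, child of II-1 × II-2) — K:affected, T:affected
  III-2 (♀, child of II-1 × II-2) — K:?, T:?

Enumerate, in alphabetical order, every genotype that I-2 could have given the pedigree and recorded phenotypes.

K/I-1 ? ·: kk|Kk
K/I-2 ? ·: kk|Kk
K/II-1 un I-1×I-2: kk
K/II-2 aff ·: Kk|KK
K/III-1 aff II-1×II-2: Kk
K/III-2 ? II-1×II-2: kk|Kk
⇒ K over [I-1,I-2,II-1,II-2,III-1,III-2]: 12 consistent
T/I-1 aff ·: Tt|TT
T/I-2 ? ·: tt|Tt|TT
T/II-1 aff I-1×I-2: Tt|TT
T/II-2 aff ·: Tt|TT
T/III-1 aff II-1×II-2: Tt|TT
T/III-2 ? II-1×II-2: tt|Tt|TT
⇒ T over [I-1,I-2,II-1,II-2,III-1,III-2]: 70 consistent

I-2 ∈ {Kk TT, Kk Tt, Kk tt, kk TT, kk Tt, kk tt}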